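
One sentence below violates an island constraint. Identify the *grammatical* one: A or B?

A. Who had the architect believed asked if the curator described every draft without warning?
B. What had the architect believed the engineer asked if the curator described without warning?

In B, the wh-phrase is extracted from inside a wh-island (introduced by "if"), which blocks movement.
In A, the extraction path crosses only that-complement boundaries, which are transparent.
So A is grammatical.

A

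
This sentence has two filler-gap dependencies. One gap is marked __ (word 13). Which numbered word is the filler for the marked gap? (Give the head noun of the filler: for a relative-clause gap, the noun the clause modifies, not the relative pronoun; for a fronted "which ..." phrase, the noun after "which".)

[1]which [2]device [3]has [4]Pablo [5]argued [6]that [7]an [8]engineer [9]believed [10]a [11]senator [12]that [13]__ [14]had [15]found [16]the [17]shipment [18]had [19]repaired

The marked gap is inside the relative clause, the subject of "found".
Its filler is the head noun "senator" (via "that"), at word 11.
(The other dependency links word 2 to a gap after word 19.)

11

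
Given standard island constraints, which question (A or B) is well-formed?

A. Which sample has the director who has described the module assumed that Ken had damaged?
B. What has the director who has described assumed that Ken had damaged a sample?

In B, the wh-phrase is extracted from inside a complex-NP island (relative clause) (introduced by "who"), which blocks movement.
In A, the extraction path crosses only that-complement boundaries, which are transparent.
So A is grammatical.

A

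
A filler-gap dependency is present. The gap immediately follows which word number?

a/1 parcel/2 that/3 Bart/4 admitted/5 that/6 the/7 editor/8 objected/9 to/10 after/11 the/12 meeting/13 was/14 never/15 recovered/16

The displaced element is "a parcel" (word 2).
It is linked across 1 clause boundary (that).
It functions as the object of the preposition "to" of "objected", so the gap sits immediately after word 10 ("to").
Base order: Bart admitted that the editor objected to a parcel after the meeting.

10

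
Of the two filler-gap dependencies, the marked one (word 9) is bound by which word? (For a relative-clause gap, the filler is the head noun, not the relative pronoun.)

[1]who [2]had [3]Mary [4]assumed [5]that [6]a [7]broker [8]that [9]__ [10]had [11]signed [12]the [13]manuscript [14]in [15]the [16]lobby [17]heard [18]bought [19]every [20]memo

7

The marked gap is inside the relative clause, the subject of "signed".
Its filler is the head noun "broker" (via "that"), at word 7.
(The other dependency links word 1 to a gap after word 17.)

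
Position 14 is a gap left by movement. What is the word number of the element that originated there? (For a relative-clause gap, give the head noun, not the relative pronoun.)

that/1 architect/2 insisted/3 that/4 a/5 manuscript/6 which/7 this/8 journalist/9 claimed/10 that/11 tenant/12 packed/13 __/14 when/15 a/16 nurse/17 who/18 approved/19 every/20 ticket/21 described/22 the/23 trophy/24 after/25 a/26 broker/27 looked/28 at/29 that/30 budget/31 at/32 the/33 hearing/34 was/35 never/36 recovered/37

The gap at 14 is the object of "packed", inside a relative clause.
The relative pronoun is "which" (word 7); it is bound by the head noun immediately before it.
Its filler is the head noun "manuscript", at word 6.

6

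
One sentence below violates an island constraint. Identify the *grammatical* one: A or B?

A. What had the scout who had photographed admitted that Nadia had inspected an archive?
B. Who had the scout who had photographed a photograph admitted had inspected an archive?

In A, the wh-phrase is extracted from inside a complex-NP island (relative clause) (introduced by "who"), which blocks movement.
In B, the extraction path crosses only that-complement boundaries, which are transparent.
So B is grammatical.

B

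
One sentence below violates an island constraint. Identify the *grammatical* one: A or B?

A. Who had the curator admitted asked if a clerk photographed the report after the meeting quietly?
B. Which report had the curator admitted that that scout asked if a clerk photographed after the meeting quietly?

A

In B, the wh-phrase is extracted from inside a wh-island (introduced by "if"), which blocks movement.
In A, the extraction path crosses only that-complement boundaries, which are transparent.
So A is grammatical.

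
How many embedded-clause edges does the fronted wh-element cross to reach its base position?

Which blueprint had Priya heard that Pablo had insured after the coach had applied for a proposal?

"which blueprint" is extracted from the object of "insured".
Boundaries crossed, outermost first: [that] — 1 in total.

1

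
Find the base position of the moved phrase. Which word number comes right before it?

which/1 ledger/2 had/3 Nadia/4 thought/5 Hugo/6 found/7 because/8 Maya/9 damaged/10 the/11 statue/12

The displaced element is "which ledger" (word 2).
It is linked across 1 clause boundary (Ø).
It functions as the direct object of "found", so the gap sits immediately after word 7 ("found").
Base order: Nadia had thought Hugo found which ledger because Maya damaged the statue.

7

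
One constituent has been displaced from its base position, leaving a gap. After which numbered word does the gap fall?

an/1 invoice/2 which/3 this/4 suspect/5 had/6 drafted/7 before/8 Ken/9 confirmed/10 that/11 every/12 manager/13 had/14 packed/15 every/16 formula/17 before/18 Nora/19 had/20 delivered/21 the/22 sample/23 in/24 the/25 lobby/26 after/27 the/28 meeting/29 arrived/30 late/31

The displaced element is "an invoice" (word 2).
It functions as the direct object of "drafted", so the gap sits immediately after word 7 ("drafted").
Base order: This suspect had drafted an invoice before Ken confirmed that every manager had packed every formula before Nora had delivered the sample in the lobby after the meeting.

7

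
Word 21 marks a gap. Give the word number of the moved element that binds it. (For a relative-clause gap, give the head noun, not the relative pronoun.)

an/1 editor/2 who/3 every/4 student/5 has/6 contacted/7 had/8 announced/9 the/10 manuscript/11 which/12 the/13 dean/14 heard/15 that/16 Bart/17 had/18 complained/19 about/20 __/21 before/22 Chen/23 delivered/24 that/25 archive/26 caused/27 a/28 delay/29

11

The gap at 21 is the prepositional object of "complained", inside a relative clause.
The relative pronoun is "which" (word 12); it is bound by the head noun immediately before it.
Its filler is the head noun "manuscript", at word 11.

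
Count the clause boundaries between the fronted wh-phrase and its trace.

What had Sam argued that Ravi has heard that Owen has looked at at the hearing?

"what" is extracted from the PP object of "looked".
Boundaries crossed, outermost first: [that], [that] — 2 in total.

2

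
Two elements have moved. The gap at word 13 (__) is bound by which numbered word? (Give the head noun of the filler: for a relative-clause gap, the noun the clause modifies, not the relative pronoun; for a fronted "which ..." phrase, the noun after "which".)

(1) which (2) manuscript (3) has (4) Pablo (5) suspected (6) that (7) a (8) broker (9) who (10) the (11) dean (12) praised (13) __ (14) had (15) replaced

8

The marked gap is inside the relative clause, the direct object of "praised".
Its filler is the head noun "broker" (via "who"), at word 8.
(The other dependency links word 2 to a gap after word 15.)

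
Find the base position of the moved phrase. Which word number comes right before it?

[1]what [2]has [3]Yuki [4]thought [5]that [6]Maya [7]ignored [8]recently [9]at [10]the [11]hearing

7

The displaced element is "what" (word 1).
It is linked across 1 clause boundary (that).
It functions as the direct object of "ignored", so the gap sits immediately after word 7 ("ignored").
Base order: Yuki has thought that Maya ignored what recently at the hearing.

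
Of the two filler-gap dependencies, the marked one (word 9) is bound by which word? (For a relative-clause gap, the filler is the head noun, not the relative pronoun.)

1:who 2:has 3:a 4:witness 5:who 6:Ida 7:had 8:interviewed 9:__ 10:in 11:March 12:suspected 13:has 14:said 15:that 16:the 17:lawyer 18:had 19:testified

The marked gap is inside the relative clause, the direct object of "interviewed".
Its filler is the head noun "witness" (via "who"), at word 4.
(The other dependency links word 1 to a gap after word 12.)

4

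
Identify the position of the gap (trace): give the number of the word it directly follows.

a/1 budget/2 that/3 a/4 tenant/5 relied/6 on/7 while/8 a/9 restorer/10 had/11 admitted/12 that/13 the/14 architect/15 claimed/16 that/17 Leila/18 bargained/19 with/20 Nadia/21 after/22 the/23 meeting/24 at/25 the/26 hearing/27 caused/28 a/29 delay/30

The displaced element is "a budget" (word 2).
It functions as the object of the preposition "on" of "relied", so the gap sits immediately after word 7 ("on").
Base order: A tenant relied on a budget while a restorer had admitted that the architect claimed that Leila bargained with Nadia after the meeting at the hearing.

7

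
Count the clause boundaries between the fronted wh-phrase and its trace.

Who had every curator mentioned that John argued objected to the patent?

"who" is extracted from the subject of "objected".
Boundaries crossed, outermost first: [that], [Ø] — 2 in total.

2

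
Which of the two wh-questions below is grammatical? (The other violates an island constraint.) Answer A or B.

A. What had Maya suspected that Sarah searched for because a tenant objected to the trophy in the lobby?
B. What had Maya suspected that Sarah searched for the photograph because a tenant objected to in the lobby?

In B, the wh-phrase is extracted from inside an adjunct island (introduced by "because"), which blocks movement.
In A, the extraction path crosses only that-complement boundaries, which are transparent.
So A is grammatical.

A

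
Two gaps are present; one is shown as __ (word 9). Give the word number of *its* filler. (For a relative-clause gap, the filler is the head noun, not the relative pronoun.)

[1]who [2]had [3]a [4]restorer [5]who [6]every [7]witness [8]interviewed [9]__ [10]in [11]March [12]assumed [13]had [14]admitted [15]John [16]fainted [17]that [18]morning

4

The marked gap is inside the relative clause, the direct object of "interviewed".
Its filler is the head noun "restorer" (via "who"), at word 4.
(The other dependency links word 1 to a gap after word 12.)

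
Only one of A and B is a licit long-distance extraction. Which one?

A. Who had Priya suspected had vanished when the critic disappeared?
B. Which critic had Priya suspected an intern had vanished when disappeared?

In B, the wh-phrase is extracted from inside an adjunct island (introduced by "when"), which blocks movement.
In A, the extraction path crosses only that-complement boundaries, which are transparent.
So A is grammatical.

A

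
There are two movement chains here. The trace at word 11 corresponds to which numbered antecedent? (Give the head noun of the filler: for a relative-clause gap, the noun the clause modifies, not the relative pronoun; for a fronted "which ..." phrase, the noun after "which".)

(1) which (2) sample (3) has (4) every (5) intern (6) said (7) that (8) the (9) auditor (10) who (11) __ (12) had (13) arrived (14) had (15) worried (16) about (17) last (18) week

9

The marked gap is inside the relative clause, the subject of "arrived".
Its filler is the head noun "auditor" (via "who"), at word 9.
(The other dependency links word 2 to a gap after word 16.)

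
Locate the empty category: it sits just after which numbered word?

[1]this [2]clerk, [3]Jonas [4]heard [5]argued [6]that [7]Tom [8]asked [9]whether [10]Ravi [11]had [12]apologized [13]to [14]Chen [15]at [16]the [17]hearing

4

The displaced element is "this clerk" (word 2).
It is linked across 1 clause boundary (Ø).
It functions as the subject of "argued", so the gap sits immediately after word 4 ("heard").
Base order: Jonas heard this clerk argued that Tom asked whether Ravi had apologized to Chen at the hearing.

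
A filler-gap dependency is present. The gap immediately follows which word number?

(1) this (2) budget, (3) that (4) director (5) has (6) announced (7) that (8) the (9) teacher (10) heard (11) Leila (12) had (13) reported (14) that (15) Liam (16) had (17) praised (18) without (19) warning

17

The displaced element is "this budget" (word 2).
It is linked across 3 clause boundaries (that → Ø → that).
It functions as the direct object of "praised", so the gap sits immediately after word 17 ("praised").
Base order: That director has announced that the teacher heard Leila had reported that Liam had praised this budget without warning.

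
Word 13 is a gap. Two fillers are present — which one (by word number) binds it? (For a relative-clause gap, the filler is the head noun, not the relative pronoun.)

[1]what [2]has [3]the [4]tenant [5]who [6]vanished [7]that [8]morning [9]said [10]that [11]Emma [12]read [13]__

1

The marked gap is the direct object of "read".
Its filler is the fronted wh-phrase "what", at word 1.
(The other dependency links word 4 to a gap after word 5.)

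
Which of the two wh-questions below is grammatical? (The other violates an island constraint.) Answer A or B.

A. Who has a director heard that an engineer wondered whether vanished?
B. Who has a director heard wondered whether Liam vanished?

In A, the wh-phrase is extracted from inside a wh-island (introduced by "whether"), which blocks movement.
In B, the extraction path crosses only that-complement boundaries, which are transparent.
So B is grammatical.

B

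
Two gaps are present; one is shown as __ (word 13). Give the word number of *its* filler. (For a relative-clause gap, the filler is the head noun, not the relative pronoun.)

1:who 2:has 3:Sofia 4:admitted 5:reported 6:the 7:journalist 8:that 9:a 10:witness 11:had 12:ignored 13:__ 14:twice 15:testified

The marked gap is inside the relative clause, the direct object of "ignored".
Its filler is the head noun "journalist" (via "that"), at word 7.
(The other dependency links word 1 to a gap after word 4.)

7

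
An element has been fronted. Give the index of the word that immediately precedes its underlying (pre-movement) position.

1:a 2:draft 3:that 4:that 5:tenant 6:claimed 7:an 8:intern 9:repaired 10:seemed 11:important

The displaced element is "a draft" (word 2).
It is linked across 1 clause boundary (Ø).
It functions as the direct object of "repaired", so the gap sits immediately after word 9 ("repaired").
Base order: That tenant claimed an intern repaired a draft.

9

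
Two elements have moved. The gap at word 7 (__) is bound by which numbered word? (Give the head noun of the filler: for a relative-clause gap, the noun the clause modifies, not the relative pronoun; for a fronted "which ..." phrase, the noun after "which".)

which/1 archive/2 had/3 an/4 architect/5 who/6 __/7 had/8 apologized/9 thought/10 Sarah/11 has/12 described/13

5

The marked gap is inside the relative clause, the subject of "apologized".
Its filler is the head noun "architect" (via "who"), at word 5.
(The other dependency links word 2 to a gap after word 13.)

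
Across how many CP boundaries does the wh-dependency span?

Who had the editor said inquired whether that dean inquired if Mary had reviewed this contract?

"who" is extracted from the subject of "inquired".
Boundaries crossed, outermost first: [Ø] — 1 in total.

1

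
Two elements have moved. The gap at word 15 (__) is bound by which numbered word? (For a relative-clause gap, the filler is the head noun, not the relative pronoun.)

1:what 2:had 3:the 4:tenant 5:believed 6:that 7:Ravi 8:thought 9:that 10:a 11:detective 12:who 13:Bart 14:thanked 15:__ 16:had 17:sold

11

The marked gap is inside the relative clause, the direct object of "thanked".
Its filler is the head noun "detective" (via "who"), at word 11.
(The other dependency links word 1 to a gap after word 17.)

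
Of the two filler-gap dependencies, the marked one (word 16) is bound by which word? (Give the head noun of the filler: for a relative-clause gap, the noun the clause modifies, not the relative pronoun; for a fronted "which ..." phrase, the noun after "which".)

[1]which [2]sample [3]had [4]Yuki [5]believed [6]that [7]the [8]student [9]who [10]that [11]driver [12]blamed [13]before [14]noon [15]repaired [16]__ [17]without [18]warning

The marked gap is the direct object of "repaired".
Its filler is the fronted wh-phrase "which sample", at word 2.
(The other dependency links word 8 to a gap after word 12.)

2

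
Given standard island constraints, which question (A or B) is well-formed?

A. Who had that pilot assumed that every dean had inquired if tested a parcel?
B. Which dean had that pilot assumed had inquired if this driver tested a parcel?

In A, the wh-phrase is extracted from inside a wh-island (introduced by "if"), which blocks movement.
In B, the extraction path crosses only that-complement boundaries, which are transparent.
So B is grammatical.

B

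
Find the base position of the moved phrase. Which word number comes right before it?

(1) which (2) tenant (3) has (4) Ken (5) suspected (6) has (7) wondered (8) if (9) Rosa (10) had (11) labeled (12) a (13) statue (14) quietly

The displaced element is "which tenant" (word 2).
It is linked across 1 clause boundary (Ø).
It functions as the subject of "wondered", so the gap sits immediately after word 5 ("suspected").
Base order: Ken has suspected that which tenant has wondered if Rosa had labeled a statue quietly.

5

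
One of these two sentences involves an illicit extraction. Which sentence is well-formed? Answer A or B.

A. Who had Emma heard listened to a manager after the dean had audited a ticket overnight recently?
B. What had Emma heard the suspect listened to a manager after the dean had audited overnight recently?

A

In B, the wh-phrase is extracted from inside an adjunct island (introduced by "after"), which blocks movement.
In A, the extraction path crosses only that-complement boundaries, which are transparent.
So A is grammatical.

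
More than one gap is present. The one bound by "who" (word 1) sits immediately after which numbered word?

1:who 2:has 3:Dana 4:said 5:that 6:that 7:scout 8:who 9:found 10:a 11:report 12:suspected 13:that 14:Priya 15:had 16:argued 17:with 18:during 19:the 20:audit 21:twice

17

The displaced element is "who" (word 1).
It is linked across 2 clause boundaries (that → that).
It functions as the object of the preposition "with" of "argued", so the gap sits immediately after word 17 ("with").
Base order: Dana has said that that scout who found a report suspected that Priya had argued with who during the audit twice.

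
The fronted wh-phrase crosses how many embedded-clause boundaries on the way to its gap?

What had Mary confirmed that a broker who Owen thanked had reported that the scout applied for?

"what" is extracted from the PP object of "applied".
Boundaries crossed, outermost first: [that], [that] — 2 in total.

2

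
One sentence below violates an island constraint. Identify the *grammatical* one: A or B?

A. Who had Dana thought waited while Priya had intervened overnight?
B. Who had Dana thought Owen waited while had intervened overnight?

In B, the wh-phrase is extracted from inside an adjunct island (introduced by "while"), which blocks movement.
In A, the extraction path crosses only that-complement boundaries, which are transparent.
So A is grammatical.

A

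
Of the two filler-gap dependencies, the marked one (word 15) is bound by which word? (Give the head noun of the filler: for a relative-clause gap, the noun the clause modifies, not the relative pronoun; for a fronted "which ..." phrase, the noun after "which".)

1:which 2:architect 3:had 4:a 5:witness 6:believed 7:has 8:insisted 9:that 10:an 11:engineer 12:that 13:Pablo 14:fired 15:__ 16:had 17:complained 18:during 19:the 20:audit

11

The marked gap is inside the relative clause, the direct object of "fired".
Its filler is the head noun "engineer" (via "that"), at word 11.
(The other dependency links word 2 to a gap after word 6.)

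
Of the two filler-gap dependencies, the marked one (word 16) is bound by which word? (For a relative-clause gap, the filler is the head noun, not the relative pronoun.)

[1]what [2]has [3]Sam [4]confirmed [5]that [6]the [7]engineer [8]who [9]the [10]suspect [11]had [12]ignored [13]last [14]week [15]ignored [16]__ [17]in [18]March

1

The marked gap is the direct object of "ignored".
Its filler is the fronted wh-phrase "what", at word 1.
(The other dependency links word 7 to a gap after word 12.)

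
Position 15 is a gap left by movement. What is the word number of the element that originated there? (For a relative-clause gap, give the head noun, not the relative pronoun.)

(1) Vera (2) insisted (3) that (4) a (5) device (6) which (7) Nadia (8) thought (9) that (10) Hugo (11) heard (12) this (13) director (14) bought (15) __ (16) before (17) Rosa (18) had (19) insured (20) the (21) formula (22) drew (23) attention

The gap at 15 is the object of "bought", inside a relative clause.
The relative pronoun is "which" (word 6); it is bound by the head noun immediately before it.
Its filler is the head noun "device", at word 5.

5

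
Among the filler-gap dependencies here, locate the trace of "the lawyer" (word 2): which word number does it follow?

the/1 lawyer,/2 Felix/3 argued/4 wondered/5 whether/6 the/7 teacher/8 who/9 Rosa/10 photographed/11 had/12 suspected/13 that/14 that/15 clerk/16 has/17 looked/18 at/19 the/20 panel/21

4

The displaced element is "the lawyer" (word 2).
It is linked across 1 clause boundary (Ø).
It functions as the subject of "wondered", so the gap sits immediately after word 4 ("argued").
Base order: Felix argued that the lawyer wondered whether the teacher who Rosa photographed had suspected that that clerk has looked at the panel.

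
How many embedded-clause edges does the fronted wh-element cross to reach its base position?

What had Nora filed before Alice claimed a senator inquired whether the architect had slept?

"what" originates inside the matrix clause — no clause boundary is crossed.

0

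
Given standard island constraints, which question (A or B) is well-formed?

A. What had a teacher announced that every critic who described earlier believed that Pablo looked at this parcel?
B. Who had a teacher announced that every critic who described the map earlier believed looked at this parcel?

B

In A, the wh-phrase is extracted from inside a complex-NP island (relative clause) (introduced by "who"), which blocks movement.
In B, the extraction path crosses only that-complement boundaries, which are transparent.
So B is grammatical.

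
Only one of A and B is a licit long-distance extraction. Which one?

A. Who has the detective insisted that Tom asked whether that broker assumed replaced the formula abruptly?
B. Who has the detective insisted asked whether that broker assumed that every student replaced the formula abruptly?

B

In A, the wh-phrase is extracted from inside a wh-island (introduced by "whether"), which blocks movement.
In B, the extraction path crosses only that-complement boundaries, which are transparent.
So B is grammatical.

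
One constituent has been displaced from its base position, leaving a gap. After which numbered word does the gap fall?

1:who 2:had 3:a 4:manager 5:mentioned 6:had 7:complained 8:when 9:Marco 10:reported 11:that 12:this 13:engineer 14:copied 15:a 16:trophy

The displaced element is "who" (word 1).
It is linked across 1 clause boundary (Ø).
It functions as the subject of "complained", so the gap sits immediately after word 5 ("mentioned").
Base order: A manager had mentioned that who had complained when Marco reported that this engineer copied a trophy.

5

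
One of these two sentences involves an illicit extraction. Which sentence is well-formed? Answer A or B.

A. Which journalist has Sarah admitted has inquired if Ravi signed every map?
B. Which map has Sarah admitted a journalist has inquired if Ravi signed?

In B, the wh-phrase is extracted from inside a wh-island (introduced by "if"), which blocks movement.
In A, the extraction path crosses only that-complement boundaries, which are transparent.
So A is grammatical.

A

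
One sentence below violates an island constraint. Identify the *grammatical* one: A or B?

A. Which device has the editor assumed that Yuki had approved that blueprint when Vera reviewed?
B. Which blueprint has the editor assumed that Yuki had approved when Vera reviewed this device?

In A, the wh-phrase is extracted from inside an adjunct island (introduced by "when"), which blocks movement.
In B, the extraction path crosses only that-complement boundaries, which are transparent.
So B is grammatical.

B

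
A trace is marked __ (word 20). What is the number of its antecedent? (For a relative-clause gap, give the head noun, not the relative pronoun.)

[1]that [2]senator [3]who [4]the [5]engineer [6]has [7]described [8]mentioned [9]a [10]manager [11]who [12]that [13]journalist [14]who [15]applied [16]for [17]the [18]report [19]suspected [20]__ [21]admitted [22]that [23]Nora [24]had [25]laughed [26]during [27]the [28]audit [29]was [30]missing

10

The gap at 20 is the subject of "admitted", inside a relative clause.
The relative pronoun is "who" (word 11); it is bound by the head noun immediately before it.
Its filler is the head noun "manager", at word 10.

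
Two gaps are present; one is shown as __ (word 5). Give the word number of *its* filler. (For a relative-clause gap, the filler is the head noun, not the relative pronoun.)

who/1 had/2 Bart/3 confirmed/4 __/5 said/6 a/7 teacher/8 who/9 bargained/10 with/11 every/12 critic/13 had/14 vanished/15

1

The marked gap is the subject of "said".
Its filler is the fronted wh-phrase "who", at word 1.
(The other dependency links word 8 to a gap after word 9.)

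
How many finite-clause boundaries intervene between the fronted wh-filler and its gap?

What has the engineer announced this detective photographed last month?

"what" is extracted from the object of "photographed".
Boundaries crossed, outermost first: [Ø] — 1 in total.

1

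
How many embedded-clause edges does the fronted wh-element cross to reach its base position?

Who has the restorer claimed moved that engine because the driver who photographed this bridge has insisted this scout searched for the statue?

1

"who" is extracted from the subject of "moved".
Boundaries crossed, outermost first: [Ø] — 1 in total.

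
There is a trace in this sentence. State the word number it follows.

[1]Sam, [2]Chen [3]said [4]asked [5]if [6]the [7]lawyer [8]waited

3

The displaced element is "Sam" (word 1).
It is linked across 1 clause boundary (Ø).
It functions as the subject of "asked", so the gap sits immediately after word 3 ("said").
Base order: Chen said that Sam asked if the lawyer waited.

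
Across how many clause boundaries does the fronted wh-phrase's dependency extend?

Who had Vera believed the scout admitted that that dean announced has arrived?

"who" is extracted from the subject of "arrived".
Boundaries crossed, outermost first: [Ø], [that], [Ø] — 3 in total.

3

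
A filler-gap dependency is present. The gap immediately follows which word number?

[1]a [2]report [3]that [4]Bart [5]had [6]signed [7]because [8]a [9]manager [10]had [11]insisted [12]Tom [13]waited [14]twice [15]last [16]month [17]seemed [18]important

The displaced element is "a report" (word 2).
It functions as the direct object of "signed", so the gap sits immediately after word 6 ("signed").
Base order: Bart had signed a report because a manager had insisted Tom waited twice last month.

6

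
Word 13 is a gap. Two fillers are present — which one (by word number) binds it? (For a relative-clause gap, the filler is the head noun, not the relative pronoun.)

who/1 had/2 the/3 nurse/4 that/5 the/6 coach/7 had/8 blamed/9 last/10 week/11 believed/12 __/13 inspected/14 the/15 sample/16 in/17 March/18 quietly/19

The marked gap is the subject of "inspected".
Its filler is the fronted wh-phrase "who", at word 1.
(The other dependency links word 4 to a gap after word 9.)

1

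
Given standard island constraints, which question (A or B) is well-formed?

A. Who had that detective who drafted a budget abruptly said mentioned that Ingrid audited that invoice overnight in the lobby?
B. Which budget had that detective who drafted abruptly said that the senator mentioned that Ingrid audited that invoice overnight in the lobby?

A

In B, the wh-phrase is extracted from inside a complex-NP island (relative clause) (introduced by "who"), which blocks movement.
In A, the extraction path crosses only that-complement boundaries, which are transparent.
So A is grammatical.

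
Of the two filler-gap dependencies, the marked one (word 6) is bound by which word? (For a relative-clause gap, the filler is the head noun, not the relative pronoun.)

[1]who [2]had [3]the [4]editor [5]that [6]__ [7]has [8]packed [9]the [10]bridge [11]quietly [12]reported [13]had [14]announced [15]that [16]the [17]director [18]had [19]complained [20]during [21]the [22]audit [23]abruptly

4

The marked gap is inside the relative clause, the subject of "packed".
Its filler is the head noun "editor" (via "that"), at word 4.
(The other dependency links word 1 to a gap after word 12.)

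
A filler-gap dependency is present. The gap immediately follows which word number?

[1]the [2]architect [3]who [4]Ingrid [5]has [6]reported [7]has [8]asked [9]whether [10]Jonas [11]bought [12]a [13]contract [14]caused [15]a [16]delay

6

The displaced element is "the architect" (word 2).
It is linked across 1 clause boundary (Ø).
It functions as the subject of "asked", so the gap sits immediately after word 6 ("reported").
Base order: Ingrid has reported that the architect has asked whether Jonas bought a contract.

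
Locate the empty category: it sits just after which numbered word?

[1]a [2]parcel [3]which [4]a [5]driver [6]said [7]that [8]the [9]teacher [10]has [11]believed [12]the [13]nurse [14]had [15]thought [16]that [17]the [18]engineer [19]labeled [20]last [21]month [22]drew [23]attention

19

The displaced element is "a parcel" (word 2).
It is linked across 3 clause boundaries (that → Ø → that).
It functions as the direct object of "labeled", so the gap sits immediately after word 19 ("labeled").
Base order: A driver said that the teacher has believed the nurse had thought that the engineer labeled a parcel last month.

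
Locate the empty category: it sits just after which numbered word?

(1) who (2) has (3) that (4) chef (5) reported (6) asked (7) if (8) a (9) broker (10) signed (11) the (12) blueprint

The displaced element is "who" (word 1).
It is linked across 1 clause boundary (Ø).
It functions as the subject of "asked", so the gap sits immediately after word 5 ("reported").
Base order: That chef has reported who asked if a broker signed the blueprint.

5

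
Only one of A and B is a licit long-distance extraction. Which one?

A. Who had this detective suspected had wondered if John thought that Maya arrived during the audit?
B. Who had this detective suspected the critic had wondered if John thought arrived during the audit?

A

In B, the wh-phrase is extracted from inside a wh-island (introduced by "if"), which blocks movement.
In A, the extraction path crosses only that-complement boundaries, which are transparent.
So A is grammatical.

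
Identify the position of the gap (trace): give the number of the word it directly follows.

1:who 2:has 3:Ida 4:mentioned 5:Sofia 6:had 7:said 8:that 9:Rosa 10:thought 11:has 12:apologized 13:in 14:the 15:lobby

The displaced element is "who" (word 1).
It is linked across 3 clause boundaries (Ø → that → Ø).
It functions as the subject of "apologized", so the gap sits immediately after word 10 ("thought").
Base order: Ida has mentioned Sofia had said that Rosa thought that who has apologized in the lobby.

10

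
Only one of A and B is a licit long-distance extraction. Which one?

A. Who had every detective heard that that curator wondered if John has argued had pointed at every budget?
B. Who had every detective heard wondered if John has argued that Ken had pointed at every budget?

B

In A, the wh-phrase is extracted from inside a wh-island (introduced by "if"), which blocks movement.
In B, the extraction path crosses only that-complement boundaries, which are transparent.
So B is grammatical.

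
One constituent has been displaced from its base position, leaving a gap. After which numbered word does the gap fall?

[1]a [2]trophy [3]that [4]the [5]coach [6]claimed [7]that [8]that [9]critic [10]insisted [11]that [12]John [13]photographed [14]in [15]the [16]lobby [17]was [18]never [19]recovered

13

The displaced element is "a trophy" (word 2).
It is linked across 2 clause boundaries (that → that).
It functions as the direct object of "photographed", so the gap sits immediately after word 13 ("photographed").
Base order: The coach claimed that that critic insisted that John photographed a trophy in the lobby.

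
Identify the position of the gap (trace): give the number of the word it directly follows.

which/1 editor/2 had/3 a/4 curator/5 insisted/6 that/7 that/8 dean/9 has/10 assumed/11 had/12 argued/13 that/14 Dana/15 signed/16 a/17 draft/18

The displaced element is "which editor" (word 2).
It is linked across 2 clause boundaries (that → Ø).
It functions as the subject of "argued", so the gap sits immediately after word 11 ("assumed").
Base order: A curator had insisted that that dean has assumed that which editor had argued that Dana signed a draft.

11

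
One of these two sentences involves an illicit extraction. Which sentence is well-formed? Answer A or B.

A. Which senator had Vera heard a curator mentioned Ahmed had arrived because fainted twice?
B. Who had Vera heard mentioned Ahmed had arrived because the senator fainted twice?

In A, the wh-phrase is extracted from inside an adjunct island (introduced by "because"), which blocks movement.
In B, the extraction path crosses only that-complement boundaries, which are transparent.
So B is grammatical.

B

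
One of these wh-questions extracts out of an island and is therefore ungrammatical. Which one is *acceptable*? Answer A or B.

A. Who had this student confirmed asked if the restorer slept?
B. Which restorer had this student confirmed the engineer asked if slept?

In B, the wh-phrase is extracted from inside a wh-island (introduced by "if"), which blocks movement.
In A, the extraction path crosses only that-complement boundaries, which are transparent.
So A is grammatical.

A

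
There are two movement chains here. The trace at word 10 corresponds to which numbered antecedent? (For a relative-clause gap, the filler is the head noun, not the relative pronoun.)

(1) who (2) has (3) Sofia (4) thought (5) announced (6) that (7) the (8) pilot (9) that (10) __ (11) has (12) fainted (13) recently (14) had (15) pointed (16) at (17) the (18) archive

The marked gap is inside the relative clause, the subject of "fainted".
Its filler is the head noun "pilot" (via "that"), at word 8.
(The other dependency links word 1 to a gap after word 4.)

8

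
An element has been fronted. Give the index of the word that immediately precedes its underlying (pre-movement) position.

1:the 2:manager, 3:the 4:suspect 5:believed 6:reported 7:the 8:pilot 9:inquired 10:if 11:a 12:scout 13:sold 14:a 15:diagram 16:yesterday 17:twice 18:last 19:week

The displaced element is "the manager" (word 2).
It is linked across 1 clause boundary (Ø).
It functions as the subject of "reported", so the gap sits immediately after word 5 ("believed").
Base order: The suspect believed that the manager reported the pilot inquired if a scout sold a diagram yesterday twice last week.

5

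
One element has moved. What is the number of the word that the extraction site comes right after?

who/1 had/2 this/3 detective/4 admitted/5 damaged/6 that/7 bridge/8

The displaced element is "who" (word 1).
It is linked across 1 clause boundary (Ø).
It functions as the subject of "damaged", so the gap sits immediately after word 5 ("admitted").
Base order: This detective had admitted that who damaged that bridge.

5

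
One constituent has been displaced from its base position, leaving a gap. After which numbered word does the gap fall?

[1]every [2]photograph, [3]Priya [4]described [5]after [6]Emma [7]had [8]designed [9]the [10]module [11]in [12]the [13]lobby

The displaced element is "every photograph" (word 2).
It functions as the direct object of "described", so the gap sits immediately after word 4 ("described").
Base order: Priya described every photograph after Emma had designed the module in the lobby.

4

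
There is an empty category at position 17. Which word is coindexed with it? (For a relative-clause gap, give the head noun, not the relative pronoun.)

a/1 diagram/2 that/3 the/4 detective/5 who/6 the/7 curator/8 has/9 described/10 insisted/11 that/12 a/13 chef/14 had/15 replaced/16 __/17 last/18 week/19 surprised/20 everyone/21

2

The gap at 17 is the object of "replaced", inside a relative clause.
The relative pronoun is "that" (word 3); it is bound by the head noun immediately before it.
Its filler is the head noun "diagram", at word 2.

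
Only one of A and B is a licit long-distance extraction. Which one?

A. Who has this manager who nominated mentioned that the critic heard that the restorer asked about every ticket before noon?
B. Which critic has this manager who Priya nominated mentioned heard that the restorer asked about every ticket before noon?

In A, the wh-phrase is extracted from inside a complex-NP island (relative clause) (introduced by "who"), which blocks movement.
In B, the extraction path crosses only that-complement boundaries, which are transparent.
So B is grammatical.

B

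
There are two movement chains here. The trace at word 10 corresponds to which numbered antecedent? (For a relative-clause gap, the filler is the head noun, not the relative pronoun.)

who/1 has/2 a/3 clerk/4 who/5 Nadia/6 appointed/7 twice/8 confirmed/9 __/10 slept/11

1

The marked gap is the subject of "slept".
Its filler is the fronted wh-phrase "who", at word 1.
(The other dependency links word 4 to a gap after word 7.)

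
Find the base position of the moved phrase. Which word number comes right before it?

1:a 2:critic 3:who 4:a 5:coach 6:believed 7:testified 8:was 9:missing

The displaced element is "a critic" (word 2).
It is linked across 1 clause boundary (Ø).
It functions as the subject of "testified", so the gap sits immediately after word 6 ("believed").
Base order: A coach believed a critic testified.

6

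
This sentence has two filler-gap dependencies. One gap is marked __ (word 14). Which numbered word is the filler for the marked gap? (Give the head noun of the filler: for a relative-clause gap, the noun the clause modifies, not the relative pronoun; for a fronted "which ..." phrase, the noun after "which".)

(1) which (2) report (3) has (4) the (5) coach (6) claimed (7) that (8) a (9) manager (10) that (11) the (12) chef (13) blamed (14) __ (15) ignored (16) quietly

9

The marked gap is inside the relative clause, the direct object of "blamed".
Its filler is the head noun "manager" (via "that"), at word 9.
(The other dependency links word 2 to a gap after word 15.)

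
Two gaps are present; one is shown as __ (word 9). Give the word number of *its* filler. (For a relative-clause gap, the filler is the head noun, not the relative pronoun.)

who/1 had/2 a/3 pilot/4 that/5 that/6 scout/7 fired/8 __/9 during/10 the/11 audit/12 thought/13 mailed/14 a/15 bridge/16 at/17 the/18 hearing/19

The marked gap is inside the relative clause, the direct object of "fired".
Its filler is the head noun "pilot" (via "that"), at word 4.
(The other dependency links word 1 to a gap after word 13.)

4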